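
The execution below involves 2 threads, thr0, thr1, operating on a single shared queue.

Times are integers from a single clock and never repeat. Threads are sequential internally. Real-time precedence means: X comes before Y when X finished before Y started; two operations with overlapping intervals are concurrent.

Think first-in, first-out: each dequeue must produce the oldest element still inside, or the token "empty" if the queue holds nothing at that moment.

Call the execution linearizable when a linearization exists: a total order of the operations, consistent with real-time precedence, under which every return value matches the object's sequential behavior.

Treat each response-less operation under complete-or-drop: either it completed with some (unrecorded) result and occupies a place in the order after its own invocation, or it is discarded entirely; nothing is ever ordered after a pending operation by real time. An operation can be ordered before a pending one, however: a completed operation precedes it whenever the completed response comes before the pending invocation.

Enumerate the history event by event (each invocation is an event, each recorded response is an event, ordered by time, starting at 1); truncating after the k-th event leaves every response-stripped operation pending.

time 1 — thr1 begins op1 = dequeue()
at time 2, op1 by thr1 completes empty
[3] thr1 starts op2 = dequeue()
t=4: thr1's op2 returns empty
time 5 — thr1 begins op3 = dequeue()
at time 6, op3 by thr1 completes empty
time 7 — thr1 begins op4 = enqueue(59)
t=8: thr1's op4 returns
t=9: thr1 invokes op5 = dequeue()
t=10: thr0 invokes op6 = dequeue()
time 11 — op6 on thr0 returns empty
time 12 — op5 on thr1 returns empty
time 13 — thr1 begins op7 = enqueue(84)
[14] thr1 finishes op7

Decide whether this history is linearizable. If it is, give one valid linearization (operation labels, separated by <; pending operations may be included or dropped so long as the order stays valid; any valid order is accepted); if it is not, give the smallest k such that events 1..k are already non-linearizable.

through event 11 a valid linearization exists; event 12 (op5 responding at time 12) ends that
all 2 real-time-respecting orders fail — 6 completed queue operations, no legal replay
sample order op1, op2, op3, op4, op5, op6 stalls at step 5 — op5 dequeue() → empty has no legal effect
sample order op1, op2, op3, op4, op6, op5 stalls at step 5 — op6 dequeue() → empty has no legal effect

not linearizable — minimal violating prefix: 12 events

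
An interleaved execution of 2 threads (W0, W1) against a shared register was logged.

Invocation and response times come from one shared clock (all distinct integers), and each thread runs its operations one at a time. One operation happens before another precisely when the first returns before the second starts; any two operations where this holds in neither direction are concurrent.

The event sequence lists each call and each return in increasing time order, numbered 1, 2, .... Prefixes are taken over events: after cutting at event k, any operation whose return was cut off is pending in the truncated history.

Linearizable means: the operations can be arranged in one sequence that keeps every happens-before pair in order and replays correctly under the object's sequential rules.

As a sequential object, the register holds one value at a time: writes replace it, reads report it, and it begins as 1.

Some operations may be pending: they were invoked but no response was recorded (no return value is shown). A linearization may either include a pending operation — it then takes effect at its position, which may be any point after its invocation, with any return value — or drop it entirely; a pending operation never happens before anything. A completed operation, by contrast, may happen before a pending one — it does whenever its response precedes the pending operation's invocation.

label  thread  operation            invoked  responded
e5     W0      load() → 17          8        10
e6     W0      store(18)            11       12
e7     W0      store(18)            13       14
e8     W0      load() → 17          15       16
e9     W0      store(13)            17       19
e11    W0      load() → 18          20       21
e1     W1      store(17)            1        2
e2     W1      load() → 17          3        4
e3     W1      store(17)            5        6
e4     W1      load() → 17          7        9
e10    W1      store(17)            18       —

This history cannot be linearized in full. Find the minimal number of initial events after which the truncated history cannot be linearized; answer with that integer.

events 1..15 are still linearizable — one witness is e1, e2, e3, e4, e5, e6, e7:
step 1: e1 store(17) — value 17
step 2: e2 load() → 17 — value 17
step 3: e3 store(17) — value 17
step 4: e4 load() → 17 — value 17
step 5: e5 load() → 17 — value 17
step 6: e6 store(18) — value 18
step 7: e7 store(18) — value 18
event 16 — e8's response, time 16 — after it, nothing linearizes
for example e1, e2, e3, e4, e5, e6, e7, e8 fails at step 8: e8 load() → 17 is not legal there
for example e1, e2, e3, e5, e4, e6, e7, e8 fails at step 8: e8 load() → 17 is not legal there

16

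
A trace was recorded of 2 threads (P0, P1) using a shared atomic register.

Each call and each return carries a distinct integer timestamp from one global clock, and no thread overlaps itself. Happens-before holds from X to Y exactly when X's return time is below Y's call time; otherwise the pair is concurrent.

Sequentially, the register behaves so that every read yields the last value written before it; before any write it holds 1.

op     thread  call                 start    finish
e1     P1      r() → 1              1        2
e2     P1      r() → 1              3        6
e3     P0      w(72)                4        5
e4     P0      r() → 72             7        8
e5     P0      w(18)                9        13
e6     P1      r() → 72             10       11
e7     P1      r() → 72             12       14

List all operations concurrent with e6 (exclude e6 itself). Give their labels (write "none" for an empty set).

e6 spans [10,11]; an op avoiding the whole window 10..11 is ordered, any other is concurrent
e1 [1,2]: before
e2 [3,6]: before
e3 [4,5]: before
e4 [7,8]: before
e5 [9,13]: concurrent
e7 [12,14]: after

e5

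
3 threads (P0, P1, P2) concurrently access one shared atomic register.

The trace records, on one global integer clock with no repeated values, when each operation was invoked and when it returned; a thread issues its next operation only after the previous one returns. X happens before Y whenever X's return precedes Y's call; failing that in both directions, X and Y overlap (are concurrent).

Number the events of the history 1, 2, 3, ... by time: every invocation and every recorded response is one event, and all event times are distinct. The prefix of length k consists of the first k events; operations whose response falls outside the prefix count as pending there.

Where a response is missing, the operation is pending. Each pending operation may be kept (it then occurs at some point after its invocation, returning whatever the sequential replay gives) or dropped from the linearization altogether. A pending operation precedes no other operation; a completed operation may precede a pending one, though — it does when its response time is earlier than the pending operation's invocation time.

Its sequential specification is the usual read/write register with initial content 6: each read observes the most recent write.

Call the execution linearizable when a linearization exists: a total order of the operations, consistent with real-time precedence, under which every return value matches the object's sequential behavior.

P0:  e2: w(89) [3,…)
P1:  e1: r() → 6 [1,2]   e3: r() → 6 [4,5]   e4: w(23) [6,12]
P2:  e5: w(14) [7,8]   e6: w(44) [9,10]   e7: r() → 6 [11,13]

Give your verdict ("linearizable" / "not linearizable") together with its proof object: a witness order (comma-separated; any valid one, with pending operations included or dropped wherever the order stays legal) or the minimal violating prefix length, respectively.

events 1..12 are fine; event 13 — the response of e7 at time 13 — makes the prefix non-linearizable
4 orders of the 6 completed atomic register ops respect real time; none is legal
including or dropping the 1 pending operation (e2) in any combination fails
for example e1, e3, e4, e5, e6, e7 (pending dropped) fails at step 6: e7 r() → 6 is not legal there
for example e1, e3, e5, e4, e6, e7 (pending dropped) fails at step 6: e7 r() → 6 is not legal there

not linearizable — minimal violating prefix: 13 events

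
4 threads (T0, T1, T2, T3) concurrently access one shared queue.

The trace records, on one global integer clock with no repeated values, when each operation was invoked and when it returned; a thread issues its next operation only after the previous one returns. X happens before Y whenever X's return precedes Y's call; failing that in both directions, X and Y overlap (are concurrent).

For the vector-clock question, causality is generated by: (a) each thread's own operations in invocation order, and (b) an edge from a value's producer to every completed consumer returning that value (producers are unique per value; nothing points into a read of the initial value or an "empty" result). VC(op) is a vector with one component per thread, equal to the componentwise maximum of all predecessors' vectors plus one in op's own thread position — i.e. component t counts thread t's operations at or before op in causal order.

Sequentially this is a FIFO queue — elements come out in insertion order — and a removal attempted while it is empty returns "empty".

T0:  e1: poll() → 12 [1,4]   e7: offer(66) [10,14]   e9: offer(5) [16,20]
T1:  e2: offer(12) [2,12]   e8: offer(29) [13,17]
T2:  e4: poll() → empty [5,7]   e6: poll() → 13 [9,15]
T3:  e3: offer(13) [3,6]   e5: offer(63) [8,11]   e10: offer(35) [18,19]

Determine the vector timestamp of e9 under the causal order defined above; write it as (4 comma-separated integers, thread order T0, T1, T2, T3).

(3, 1, 0, 0)

e3 (invocation 3): nothing precedes it; T3's component alone gives (0, 0, 0, 1)
e4 (invocation 5): nothing precedes it; T2's component alone gives (0, 0, 1, 0)
e2 (invocation 2): nothing precedes it; T1's component alone gives (0, 1, 0, 0)
from VC(e3)=(0, 0, 0, 1), e5 (invoked 8) maxes components and bumps T3 → (0, 0, 0, 2)
from VC(e2)=(0, 1, 0, 0), e8 (invoked 13) maxes components and bumps T1 → (0, 2, 0, 0)
from VC(e2)=(0, 1, 0, 0), e1 (invoked 1) maxes components and bumps T0 → (1, 1, 0, 0)
from VC(e5)=(0, 0, 0, 2), e10 (invoked 18) maxes components and bumps T3 → (0, 0, 0, 3)
from VC(e3)=(0, 0, 0, 1), VC(e4)=(0, 0, 1, 0), e6 (invoked 9) maxes components and bumps T2 → (0, 0, 2, 1)
from VC(e1)=(1, 1, 0, 0), e7 (invoked 10) maxes components and bumps T0 → (2, 1, 0, 0)
from VC(e7)=(2, 1, 0, 0), e9 (invoked 16) maxes components and bumps T0 → (3, 1, 0, 0)
target: VC(e9) = (3, 1, 0, 0)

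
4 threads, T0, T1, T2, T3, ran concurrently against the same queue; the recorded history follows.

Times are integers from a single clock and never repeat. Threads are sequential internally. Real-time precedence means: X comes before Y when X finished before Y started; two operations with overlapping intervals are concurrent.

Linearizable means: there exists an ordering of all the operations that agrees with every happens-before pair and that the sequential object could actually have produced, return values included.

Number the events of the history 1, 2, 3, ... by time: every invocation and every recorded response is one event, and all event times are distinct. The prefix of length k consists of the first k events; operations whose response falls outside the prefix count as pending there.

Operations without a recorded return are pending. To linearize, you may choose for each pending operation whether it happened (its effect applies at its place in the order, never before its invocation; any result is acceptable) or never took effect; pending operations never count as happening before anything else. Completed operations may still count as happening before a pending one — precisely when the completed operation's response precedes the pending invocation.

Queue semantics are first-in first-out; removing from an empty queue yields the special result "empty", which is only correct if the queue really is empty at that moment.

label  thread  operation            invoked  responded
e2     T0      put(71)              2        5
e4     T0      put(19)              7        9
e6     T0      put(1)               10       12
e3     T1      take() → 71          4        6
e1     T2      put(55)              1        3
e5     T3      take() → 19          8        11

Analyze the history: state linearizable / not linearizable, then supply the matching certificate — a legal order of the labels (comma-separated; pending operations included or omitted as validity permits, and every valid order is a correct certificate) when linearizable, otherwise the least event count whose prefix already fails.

events 1..10 are fine; event 11 — the response of e5 at time 11 — makes the prefix non-linearizable
no legal order exists: 6 real-time-consistent candidates over 5 completed queue operations, all rejected
every completion of the 1 pending operation (e6) was checked; none linearizes
e.g. e1, e2, e3, e4, e5 (pending dropped): illegal at step 3, since e3 take() → 71 cannot apply there
e.g. e1, e2, e3, e5, e4 (pending dropped): illegal at step 3, since e3 take() → 71 cannot apply there

not linearizable — minimal violating prefix: 11 events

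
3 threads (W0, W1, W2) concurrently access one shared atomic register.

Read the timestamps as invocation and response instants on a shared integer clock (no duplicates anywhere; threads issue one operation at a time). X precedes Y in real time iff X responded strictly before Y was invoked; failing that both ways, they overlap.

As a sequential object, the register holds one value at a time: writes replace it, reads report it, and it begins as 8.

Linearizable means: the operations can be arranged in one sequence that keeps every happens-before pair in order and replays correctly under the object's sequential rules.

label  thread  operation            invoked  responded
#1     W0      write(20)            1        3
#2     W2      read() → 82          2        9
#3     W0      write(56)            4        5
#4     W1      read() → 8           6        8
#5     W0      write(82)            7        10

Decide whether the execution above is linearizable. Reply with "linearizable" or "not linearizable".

prefix check: 1..7 passes, 1..8 fails once #4's time-8 response joins
exactly one order of the 3 completed ops respects real time; the atomic register replay fails
no completion choice of the 2 pending operations (#2, #5) rescues it — every subset was tried
take #1, #3, #4 (pending dropped): step 3 already fails, because #4 read() → 8 cannot occur there

not linearizable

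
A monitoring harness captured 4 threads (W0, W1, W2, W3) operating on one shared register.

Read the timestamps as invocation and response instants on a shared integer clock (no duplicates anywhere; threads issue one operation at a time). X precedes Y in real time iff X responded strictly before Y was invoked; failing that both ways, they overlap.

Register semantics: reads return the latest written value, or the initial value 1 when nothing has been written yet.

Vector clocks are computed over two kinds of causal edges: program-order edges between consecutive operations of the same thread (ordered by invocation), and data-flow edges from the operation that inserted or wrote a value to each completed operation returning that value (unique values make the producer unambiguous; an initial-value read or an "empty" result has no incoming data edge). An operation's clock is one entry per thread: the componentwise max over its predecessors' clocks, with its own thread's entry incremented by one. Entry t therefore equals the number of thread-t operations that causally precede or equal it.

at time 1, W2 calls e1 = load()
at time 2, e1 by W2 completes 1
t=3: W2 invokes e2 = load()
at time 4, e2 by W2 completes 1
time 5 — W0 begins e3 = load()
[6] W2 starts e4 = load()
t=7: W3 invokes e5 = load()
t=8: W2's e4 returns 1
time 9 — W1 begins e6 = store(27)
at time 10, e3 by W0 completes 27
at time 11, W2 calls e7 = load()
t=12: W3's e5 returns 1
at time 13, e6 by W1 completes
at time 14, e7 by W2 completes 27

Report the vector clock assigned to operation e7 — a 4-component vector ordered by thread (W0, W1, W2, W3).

(0, 1, 4, 0)

root op e5, invoked 7: fresh clock plus W3's own tick → (0, 0, 0, 1)
root op e1, invoked 1: fresh clock plus W2's own tick → (0, 0, 1, 0)
root op e6, invoked 9: fresh clock plus W1's own tick → (0, 1, 0, 0)
e2 (invocation 3): componentwise max over VC(e1)=(0, 0, 1, 0), +1 at W2, giving (0, 0, 2, 0)
e3 (invocation 5): componentwise max over VC(e6)=(0, 1, 0, 0), +1 at W0, giving (1, 1, 0, 0)
e4 (invocation 6): componentwise max over VC(e2)=(0, 0, 2, 0), +1 at W2, giving (0, 0, 3, 0)
e7 (invocation 11): componentwise max over VC(e4)=(0, 0, 3, 0), VC(e6)=(0, 1, 0, 0), +1 at W2, giving (0, 1, 4, 0)
target: VC(e7) = (0, 1, 4, 0)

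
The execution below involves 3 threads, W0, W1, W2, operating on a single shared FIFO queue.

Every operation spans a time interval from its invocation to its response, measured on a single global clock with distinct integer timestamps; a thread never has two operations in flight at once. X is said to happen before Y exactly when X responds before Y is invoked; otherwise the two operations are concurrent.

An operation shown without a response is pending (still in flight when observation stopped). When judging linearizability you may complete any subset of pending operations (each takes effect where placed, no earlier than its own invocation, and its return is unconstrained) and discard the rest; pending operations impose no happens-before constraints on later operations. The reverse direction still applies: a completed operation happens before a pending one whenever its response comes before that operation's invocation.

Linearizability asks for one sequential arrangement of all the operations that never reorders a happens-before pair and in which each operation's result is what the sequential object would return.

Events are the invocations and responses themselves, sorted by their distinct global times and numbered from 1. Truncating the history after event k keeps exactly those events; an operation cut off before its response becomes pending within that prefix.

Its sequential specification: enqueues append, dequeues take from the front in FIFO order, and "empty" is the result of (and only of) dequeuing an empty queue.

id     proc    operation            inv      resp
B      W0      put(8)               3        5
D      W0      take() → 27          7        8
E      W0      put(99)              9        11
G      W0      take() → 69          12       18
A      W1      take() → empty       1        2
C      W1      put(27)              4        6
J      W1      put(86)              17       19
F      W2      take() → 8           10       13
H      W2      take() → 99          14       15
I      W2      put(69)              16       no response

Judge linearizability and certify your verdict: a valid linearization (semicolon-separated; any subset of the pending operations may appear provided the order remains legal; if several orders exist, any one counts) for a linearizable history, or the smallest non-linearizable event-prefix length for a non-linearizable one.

linearizable — witness: A; C; B; D; E; F; H; I; G; J

step 1: A take() → empty — queue <>
step 2: C put(27) — queue <27>
step 3: B put(8) — queue <27,8>
step 4: D take() → 27 — queue <8>
step 5: E put(99) — queue <8,99>
step 6: F take() → 8 — queue <99>
step 7: H take() → 99 — queue <>
step 8: I put(69) (pending, included) — queue <69>
step 9: G take() → 69 — queue <>
step 10: J put(86) — queue <86>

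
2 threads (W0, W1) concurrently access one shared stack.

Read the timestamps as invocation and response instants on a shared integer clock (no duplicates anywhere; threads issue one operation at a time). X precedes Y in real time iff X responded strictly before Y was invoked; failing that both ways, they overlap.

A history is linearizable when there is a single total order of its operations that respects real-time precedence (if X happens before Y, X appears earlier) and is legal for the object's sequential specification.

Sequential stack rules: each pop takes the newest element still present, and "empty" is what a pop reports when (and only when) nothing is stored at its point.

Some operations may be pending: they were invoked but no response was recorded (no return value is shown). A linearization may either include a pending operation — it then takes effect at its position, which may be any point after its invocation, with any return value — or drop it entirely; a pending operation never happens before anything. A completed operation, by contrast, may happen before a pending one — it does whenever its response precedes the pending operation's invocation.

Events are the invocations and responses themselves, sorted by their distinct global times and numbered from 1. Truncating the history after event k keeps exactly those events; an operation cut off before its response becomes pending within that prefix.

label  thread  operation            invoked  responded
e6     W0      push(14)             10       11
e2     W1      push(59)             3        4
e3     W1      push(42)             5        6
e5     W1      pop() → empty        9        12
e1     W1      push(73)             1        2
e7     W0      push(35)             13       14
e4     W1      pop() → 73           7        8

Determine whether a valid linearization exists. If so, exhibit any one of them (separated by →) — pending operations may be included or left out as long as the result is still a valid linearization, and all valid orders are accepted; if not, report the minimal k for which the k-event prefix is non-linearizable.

prefix check: 1..7 passes, 1..8 fails once e4's time-8 response joins
a single order respects real time; the 4 completed stack operations fail replay along it
e.g. e1, e2, e3, e4: illegal at step 4, since e4 pop() → 73 cannot apply there

not linearizable — minimal violating prefix: 8 events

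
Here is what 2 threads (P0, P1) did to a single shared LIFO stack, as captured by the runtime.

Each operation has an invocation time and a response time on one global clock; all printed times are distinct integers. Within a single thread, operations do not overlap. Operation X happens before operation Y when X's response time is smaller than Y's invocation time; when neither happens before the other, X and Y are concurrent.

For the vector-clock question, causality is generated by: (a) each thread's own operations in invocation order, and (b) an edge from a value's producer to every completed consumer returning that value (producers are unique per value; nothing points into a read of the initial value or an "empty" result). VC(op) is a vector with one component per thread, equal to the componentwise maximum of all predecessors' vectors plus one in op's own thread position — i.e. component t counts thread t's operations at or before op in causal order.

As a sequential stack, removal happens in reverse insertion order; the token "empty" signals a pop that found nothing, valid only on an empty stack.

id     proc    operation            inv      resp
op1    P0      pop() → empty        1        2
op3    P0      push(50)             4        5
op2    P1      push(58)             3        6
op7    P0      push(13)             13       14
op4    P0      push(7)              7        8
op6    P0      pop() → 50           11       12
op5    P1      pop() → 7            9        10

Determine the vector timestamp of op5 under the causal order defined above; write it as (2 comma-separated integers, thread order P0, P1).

VC(op2, invoked at 3): no causal predecessors; +1 on P1 → (0, 1)
VC(op1, invoked at 1): no causal predecessors; +1 on P0 → (1, 0)
VC(op3, invoked at 4): max of VC(op1)=(1, 0), then +1 on thread P0 → (2, 0)
VC(op4, invoked at 7): max of VC(op3)=(2, 0), then +1 on thread P0 → (3, 0)
VC(op6, invoked at 11): max of VC(op3)=(2, 0), VC(op4)=(3, 0), then +1 on thread P0 → (4, 0)
VC(op5, invoked at 9): max of VC(op2)=(0, 1), VC(op4)=(3, 0), then +1 on thread P1 → (3, 2)
VC(op7, invoked at 13): max of VC(op6)=(4, 0), then +1 on thread P0 → (5, 0)
target: VC(op5) = (3, 2)

(3, 2)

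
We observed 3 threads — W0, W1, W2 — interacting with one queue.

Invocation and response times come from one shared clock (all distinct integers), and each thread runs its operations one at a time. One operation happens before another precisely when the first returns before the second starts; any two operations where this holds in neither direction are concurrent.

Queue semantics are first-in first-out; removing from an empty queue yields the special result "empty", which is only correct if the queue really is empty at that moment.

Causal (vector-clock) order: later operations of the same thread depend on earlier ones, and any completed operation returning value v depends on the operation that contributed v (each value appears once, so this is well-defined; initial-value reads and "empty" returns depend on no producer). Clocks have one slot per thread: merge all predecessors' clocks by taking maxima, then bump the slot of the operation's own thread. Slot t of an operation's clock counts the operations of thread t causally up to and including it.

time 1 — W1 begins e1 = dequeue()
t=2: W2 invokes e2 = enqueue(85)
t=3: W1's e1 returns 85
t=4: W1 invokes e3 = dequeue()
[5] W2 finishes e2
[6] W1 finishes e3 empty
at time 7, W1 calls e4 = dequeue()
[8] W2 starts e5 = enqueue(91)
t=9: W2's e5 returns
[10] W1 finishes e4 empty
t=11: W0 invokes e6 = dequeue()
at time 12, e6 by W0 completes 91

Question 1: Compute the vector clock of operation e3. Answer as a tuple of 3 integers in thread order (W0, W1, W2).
Answer: (0, 2, 1)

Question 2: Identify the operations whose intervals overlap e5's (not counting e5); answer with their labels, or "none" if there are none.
Answer: e4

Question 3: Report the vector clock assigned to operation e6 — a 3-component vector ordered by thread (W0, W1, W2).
Answer: (1, 0, 2)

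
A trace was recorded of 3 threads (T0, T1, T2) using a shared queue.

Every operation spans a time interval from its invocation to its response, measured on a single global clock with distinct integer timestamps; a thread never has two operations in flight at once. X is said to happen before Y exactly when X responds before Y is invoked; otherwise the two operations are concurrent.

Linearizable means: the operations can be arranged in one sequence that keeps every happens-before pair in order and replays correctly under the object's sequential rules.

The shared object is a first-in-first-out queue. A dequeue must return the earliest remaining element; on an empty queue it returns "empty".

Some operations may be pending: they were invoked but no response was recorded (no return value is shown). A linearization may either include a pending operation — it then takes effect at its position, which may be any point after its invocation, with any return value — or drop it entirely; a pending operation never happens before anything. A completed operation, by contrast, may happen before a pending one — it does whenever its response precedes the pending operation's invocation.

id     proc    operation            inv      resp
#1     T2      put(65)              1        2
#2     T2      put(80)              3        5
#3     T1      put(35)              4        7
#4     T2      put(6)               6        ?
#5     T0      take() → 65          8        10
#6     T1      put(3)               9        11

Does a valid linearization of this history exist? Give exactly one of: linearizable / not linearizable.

one valid linearization: #1, #2, #3, #4, #5, #6
1. #1 put(65), leaving queue <65>
2. #2 put(80), leaving queue <65,80>
3. #3 put(35), leaving queue <65,80,35>
4. #4 put(6) (pending, included), leaving queue <65,80,35,6>
5. #5 take() → 65, leaving queue <80,35,6>
6. #6 put(3), leaving queue <80,35,6,3>

linearizable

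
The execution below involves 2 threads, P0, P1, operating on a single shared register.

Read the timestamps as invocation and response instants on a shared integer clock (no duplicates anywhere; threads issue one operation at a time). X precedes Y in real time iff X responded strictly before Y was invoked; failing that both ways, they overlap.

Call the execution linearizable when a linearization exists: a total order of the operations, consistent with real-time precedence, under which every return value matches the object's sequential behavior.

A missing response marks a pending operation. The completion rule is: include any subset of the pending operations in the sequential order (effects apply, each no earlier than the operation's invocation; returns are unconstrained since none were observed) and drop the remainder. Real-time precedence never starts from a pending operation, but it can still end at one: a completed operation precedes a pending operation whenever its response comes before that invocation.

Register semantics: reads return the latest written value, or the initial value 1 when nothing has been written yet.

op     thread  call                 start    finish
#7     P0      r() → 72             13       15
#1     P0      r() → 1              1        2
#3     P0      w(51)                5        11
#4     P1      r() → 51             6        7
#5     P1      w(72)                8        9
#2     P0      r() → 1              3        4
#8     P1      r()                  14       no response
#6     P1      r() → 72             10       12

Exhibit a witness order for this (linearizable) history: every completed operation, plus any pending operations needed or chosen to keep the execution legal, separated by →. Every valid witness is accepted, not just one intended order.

#1 → #2 → #3 → #4 → #5 → #6 → #7

1. #1 r() → 1, leaving value 1
2. #2 r() → 1, leaving value 1
3. #3 w(51), leaving value 51
4. #4 r() → 51, leaving value 51
5. #5 w(72), leaving value 72
6. #6 r() → 72, leaving value 72
7. #7 r() → 72, leaving value 72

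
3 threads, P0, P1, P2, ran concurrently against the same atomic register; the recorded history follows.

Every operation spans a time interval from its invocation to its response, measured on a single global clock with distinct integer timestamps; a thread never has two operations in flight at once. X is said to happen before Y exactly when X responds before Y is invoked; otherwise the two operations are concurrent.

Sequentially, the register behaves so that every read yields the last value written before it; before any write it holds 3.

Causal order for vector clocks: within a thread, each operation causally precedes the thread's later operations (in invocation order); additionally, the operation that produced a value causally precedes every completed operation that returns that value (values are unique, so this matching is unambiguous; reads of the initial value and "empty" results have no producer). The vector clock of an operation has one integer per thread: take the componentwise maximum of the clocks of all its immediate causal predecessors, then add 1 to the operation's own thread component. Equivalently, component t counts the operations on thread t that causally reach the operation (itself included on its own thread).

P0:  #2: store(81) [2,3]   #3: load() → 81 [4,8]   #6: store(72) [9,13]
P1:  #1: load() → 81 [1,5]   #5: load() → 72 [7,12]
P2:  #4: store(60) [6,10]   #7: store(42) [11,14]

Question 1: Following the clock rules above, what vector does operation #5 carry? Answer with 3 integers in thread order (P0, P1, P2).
Answer: (3, 2, 0)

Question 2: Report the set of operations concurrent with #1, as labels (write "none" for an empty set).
Answer: #2, #3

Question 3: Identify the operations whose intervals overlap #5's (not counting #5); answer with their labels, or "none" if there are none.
Answer: #3, #4, #6, #7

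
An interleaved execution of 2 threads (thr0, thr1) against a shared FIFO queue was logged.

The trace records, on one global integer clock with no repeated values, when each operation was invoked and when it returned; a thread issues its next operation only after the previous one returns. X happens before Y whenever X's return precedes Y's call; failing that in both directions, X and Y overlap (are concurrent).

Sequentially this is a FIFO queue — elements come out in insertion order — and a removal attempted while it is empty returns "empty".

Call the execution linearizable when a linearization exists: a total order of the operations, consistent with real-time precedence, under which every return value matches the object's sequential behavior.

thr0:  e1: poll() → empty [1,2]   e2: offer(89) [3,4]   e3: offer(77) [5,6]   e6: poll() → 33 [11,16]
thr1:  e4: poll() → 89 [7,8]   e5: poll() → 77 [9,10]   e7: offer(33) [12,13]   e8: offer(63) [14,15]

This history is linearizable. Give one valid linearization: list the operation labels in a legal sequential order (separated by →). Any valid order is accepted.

e1 → e2 → e3 → e4 → e5 → e7 → e6 → e8

step 1: e1 poll() → empty — queue <>
step 2: e2 offer(89) — queue <89>
step 3: e3 offer(77) — queue <89,77>
step 4: e4 poll() → 89 — queue <77>
step 5: e5 poll() → 77 — queue <>
step 6: e7 offer(33) — queue <33>
step 7: e6 poll() → 33 — queue <>
step 8: e8 offer(63) — queue <63>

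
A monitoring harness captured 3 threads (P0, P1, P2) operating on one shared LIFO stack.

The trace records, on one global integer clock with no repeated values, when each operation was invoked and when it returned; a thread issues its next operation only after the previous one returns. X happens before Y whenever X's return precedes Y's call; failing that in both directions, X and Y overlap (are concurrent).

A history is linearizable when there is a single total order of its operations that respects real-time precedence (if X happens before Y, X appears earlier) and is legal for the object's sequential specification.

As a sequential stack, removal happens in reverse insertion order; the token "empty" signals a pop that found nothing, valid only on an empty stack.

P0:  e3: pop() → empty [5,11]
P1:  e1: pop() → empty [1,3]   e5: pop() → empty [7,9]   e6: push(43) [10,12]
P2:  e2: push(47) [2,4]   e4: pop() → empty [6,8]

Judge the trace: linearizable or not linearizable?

cut after 10 events: linearizable; cut after 11 events (e3 responds, time 11): not linearizable
all 12 real-time-respecting orders fail — 5 completed LIFO stack operations, no legal replay
no completion choice of the 1 pending operation (e6) rescues it — every subset was tried
for example e1, e2, e3, e4, e5 (pending dropped) fails at step 3: e3 pop() → empty is not legal there
for example e1, e2, e3, e5, e4 (pending dropped) fails at step 3: e3 pop() → empty is not legal there

not linearizable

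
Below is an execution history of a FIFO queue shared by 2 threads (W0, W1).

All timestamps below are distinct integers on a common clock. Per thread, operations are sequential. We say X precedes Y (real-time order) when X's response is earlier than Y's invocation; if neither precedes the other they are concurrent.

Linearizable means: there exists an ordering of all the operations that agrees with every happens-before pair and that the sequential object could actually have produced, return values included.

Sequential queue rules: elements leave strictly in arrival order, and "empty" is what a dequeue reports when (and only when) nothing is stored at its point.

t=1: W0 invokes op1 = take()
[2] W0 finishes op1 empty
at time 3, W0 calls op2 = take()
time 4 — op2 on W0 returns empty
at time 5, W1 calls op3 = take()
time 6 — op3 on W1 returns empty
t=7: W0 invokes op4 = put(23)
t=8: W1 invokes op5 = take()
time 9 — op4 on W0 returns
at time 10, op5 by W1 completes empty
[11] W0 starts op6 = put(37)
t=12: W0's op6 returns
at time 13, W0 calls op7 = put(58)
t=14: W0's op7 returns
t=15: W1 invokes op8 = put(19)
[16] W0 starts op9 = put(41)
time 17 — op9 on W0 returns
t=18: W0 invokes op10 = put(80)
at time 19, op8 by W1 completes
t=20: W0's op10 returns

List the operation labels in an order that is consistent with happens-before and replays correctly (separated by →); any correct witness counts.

op1 → op2 → op3 → op5 → op4 → op6 → op7 → op8 → op9 → op10

step 1: op1 take() → empty — queue <>
step 2: op2 take() → empty — queue <>
step 3: op3 take() → empty — queue <>
step 4: op5 take() → empty — queue <>
step 5: op4 put(23) — queue <23>
step 6: op6 put(37) — queue <23,37>
step 7: op7 put(58) — queue <23,37,58>
step 8: op8 put(19) — queue <23,37,58,19>
step 9: op9 put(41) — queue <23,37,58,19,41>
step 10: op10 put(80) — queue <23,37,58,19,41,80>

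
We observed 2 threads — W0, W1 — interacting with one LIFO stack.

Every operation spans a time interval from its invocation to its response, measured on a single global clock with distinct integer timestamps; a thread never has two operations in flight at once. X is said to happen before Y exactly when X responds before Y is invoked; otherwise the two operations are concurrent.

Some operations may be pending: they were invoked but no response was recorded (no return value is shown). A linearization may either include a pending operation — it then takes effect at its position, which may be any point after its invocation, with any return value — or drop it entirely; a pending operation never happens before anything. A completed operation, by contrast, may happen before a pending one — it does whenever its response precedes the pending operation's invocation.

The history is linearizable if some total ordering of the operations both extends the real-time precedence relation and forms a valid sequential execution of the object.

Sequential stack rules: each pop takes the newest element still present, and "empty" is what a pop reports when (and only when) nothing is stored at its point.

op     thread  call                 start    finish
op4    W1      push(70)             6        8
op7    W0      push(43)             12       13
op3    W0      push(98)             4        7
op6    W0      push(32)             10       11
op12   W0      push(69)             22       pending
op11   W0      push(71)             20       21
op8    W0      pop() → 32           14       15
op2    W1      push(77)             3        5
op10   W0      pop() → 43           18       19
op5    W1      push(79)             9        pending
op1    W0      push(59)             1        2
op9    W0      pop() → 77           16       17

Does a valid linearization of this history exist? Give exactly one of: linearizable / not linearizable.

not linearizable

through event 14 a valid linearization exists; event 15 (op8 responding at time 15) ends that
7 completed operations, 3 real-time-consistent orders — every LIFO stack replay fails
no escape via the 1 pending operation (op5): every completion choice fails
for example op1, op2, op3, op4, op6, op7, op8 (pending dropped) fails at step 7: op8 pop() → 32 is not legal there
for example op1, op2, op4, op3, op6, op7, op8 (pending dropped) fails at step 7: op8 pop() → 32 is not legal there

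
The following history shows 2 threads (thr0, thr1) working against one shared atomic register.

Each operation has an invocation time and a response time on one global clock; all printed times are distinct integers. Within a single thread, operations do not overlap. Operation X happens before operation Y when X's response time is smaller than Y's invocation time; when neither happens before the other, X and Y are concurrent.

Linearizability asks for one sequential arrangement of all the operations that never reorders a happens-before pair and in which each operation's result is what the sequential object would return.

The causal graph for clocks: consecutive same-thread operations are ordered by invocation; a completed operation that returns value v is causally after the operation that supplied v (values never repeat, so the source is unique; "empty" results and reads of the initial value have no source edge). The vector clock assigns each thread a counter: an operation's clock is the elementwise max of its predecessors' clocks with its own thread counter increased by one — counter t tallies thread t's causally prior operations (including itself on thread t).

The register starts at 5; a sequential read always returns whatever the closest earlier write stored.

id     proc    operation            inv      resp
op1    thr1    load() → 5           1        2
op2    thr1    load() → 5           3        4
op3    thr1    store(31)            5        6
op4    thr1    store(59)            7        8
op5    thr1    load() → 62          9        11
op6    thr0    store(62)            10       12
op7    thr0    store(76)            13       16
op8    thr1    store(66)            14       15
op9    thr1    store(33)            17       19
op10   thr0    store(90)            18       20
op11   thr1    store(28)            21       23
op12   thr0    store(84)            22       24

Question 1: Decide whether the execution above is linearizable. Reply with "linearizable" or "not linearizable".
witness order: op1, op2, op3, op4, op6, op5, op7, op8, op9, op10, op11, op12
after step 1 (op1 load() → 5): value 5
after step 2 (op2 load() → 5): value 5
after step 3 (op3 store(31)): value 31
after step 4 (op4 store(59)): value 59
after step 5 (op6 store(62)): value 62
after step 6 (op5 load() → 62): value 62
after step 7 (op7 store(76)): value 76
after step 8 (op8 store(66)): value 66
after step 9 (op9 store(33)): value 33
after step 10 (op10 store(90)): value 90
after step 11 (op11 store(28)): value 28
after step 12 (op12 store(84)): value 84

linearizable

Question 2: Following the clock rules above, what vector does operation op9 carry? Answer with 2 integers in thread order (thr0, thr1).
Answer: (1, 7)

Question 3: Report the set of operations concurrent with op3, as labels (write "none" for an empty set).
Answer: none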